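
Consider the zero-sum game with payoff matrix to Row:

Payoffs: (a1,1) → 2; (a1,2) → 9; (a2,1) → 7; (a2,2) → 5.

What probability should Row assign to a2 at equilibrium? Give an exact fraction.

7/9

Row minima: a1 → 2, a2 → 5; maximin = 5.
Column maxima: 1 → 7, 2 → 9; minimax = 7.
5 ≠ 7, so there is no saddle point; optimal play is mixed.
Let Row play a1 with probability p. Expected payoff against 1: 2p + 7(1−p) = −5p + 7; against 2: 9p + 5(1−p) = 4p + 5.
Setting these equal: −5p + 7 = 4p + 5 ⇒ −9p = -2 ⇒ p = 2/9, and the value is (-5)·(2/9) + 7 = 53/9.
For Column: with q = P(1), equating a1's and a2's payoffs gives −7q + 9 = 2q + 5 ⇒ q = 4/9.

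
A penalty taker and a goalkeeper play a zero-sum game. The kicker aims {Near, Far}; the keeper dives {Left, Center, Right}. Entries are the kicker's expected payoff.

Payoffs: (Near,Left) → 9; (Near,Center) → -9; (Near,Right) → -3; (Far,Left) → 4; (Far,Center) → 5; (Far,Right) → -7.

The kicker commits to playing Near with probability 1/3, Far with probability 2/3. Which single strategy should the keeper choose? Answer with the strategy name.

If the keeper plays Left, the kicker's expected payoff is (1/3)·9 + (2/3)·4 = 17/3.
If the keeper plays Center, the kicker's expected payoff is (1/3)·(-9) + (2/3)·5 = 1/3.
If the keeper plays Right, the kicker's expected payoff is (1/3)·(-3) + (2/3)·(-7) = -17/3.
The keeper minimizes the kicker's payoff; the smallest is -17/3, so the best response is Right.

Right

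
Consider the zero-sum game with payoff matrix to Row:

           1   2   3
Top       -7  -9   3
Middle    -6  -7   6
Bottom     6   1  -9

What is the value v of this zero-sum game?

Row minima: Top → -9, Middle → -7, Bottom → -9; maximin = -7.
Column maxima: 1 → 6, 2 → 1, 3 → 6; minimax = 1.
-7 ≠ 1, so there is no saddle point; optimal play is mixed.
Top is strictly dominated by Middle, so Row never plays it.
1 is strictly dominated by 2 (it gives Row strictly more in every row), so Column never plays it.
On the remaining 2×2 (Middle, Bottom vs 2, 3):
Let Row play Middle with probability p. Expected payoff against 2: (-7)p + 1(1−p) = −8p + 1; against 3: 6p + (-9)(1−p) = 15p − 9.
Setting these equal: −8p + 1 = 15p − 9 ⇒ −23p = -10 ⇒ p = 10/23, and the value is (-8)·(10/23) + 1 = -57/23.
For Column: with q = P(2), equating Middle's and Bottom's payoffs gives −13q + 6 = 10q − 9 ⇒ q = 15/23.

-57/23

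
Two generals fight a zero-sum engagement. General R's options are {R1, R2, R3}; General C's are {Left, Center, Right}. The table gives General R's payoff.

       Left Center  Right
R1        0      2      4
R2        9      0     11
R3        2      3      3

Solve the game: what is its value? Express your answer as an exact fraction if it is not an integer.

Row minima: R1 → 0, R2 → 0, R3 → 2; maximin = 2.
Column maxima: Left → 9, Center → 3, Right → 11; minimax = 3.
2 ≠ 3, so there is no saddle point; optimal play is mixed.
Right is strictly dominated by Left (it gives General R strictly more in every row), so General C never plays it.
With Right eliminated, R1 is strictly dominated by R3 (R3 gives General R strictly more in every remaining column), so General R never plays it.
On the remaining 2×2 (R2, R3 vs Left, Center):
Let General R play R2 with probability p. Expected payoff against Left: 9p + 2(1−p) = 7p + 2; against Center: 0p + 3(1−p) = −3p + 3.
Setting these equal: 7p + 2 = −3p + 3 ⇒ 10p = 1 ⇒ p = 1/10, and the value is (7)·(1/10) + 2 = 27/10.
For General C: with q = P(Left), equating R2's and R3's payoffs gives 9q = −q + 3 ⇒ q = 3/10.

27/10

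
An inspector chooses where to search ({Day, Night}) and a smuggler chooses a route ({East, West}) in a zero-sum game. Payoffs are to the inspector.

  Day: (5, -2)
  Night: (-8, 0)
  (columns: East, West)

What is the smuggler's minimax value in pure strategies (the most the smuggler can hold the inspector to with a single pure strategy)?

Column maxima: East → 5, West → 0.
The smallest of these is 0.

0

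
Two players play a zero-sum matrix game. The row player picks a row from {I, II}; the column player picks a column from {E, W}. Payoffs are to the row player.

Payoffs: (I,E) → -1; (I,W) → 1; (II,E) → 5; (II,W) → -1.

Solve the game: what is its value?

1/2

Row minima: I → -1, II → -1; maximin = -1.
Column maxima: E → 5, W → 1; minimax = 1.
-1 ≠ 1, so there is no saddle point; optimal play is mixed.
Let the row player play I with probability p. Expected payoff against E: (-1)p + 5(1−p) = −6p + 5; against W: 1p + (-1)(1−p) = 2p − 1.
Setting these equal: −6p + 5 = 2p − 1 ⇒ −8p = -6 ⇒ p = 3/4, and the value is (-6)·(3/4) + 5 = 1/2.
For the column player: with q = P(E), equating I's and II's payoffs gives −2q + 1 = 6q − 1 ⇒ q = 1/4.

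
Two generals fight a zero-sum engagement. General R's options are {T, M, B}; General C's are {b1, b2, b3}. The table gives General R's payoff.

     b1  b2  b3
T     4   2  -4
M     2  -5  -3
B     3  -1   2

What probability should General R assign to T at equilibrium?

1/3

Row minima: T → -4, M → -5, B → -1; maximin = -1.
Column maxima: b1 → 4, b2 → 2, b3 → 2; minimax = 2.
-1 ≠ 2, so there is no saddle point; optimal play is mixed.
M is strictly dominated by B, so General R never plays it.
b1 is strictly dominated by b2 (it gives General R strictly more in every row), so General C never plays it.
On the remaining 2×2 (T, B vs b2, b3):
Let General R play T with probability p. Expected payoff against b2: 2p + (-1)(1−p) = 3p − 1; against b3: (-4)p + 2(1−p) = −6p + 2.
Setting these equal: 3p − 1 = −6p + 2 ⇒ 9p = 3 ⇒ p = 1/3, and the value is (3)·(1/3) − 1 = 0.
For General C: with q = P(b2), equating T's and B's payoffs gives 6q − 4 = −3q + 2 ⇒ q = 2/3.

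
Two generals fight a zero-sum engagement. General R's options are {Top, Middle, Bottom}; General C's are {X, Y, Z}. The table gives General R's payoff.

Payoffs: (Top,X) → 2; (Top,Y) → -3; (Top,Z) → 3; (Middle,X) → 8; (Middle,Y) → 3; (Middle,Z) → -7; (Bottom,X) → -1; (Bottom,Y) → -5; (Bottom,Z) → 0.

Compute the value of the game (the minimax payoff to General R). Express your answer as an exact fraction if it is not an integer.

-3/4

Row minima: Top → -3, Middle → -7, Bottom → -5; maximin = -3.
Column maxima: X → 8, Y → 3, Z → 3; minimax = 3.
-3 ≠ 3, so there is no saddle point; optimal play is mixed.
Bottom is strictly dominated by Top, so General R never plays it.
X is strictly dominated by Y (it gives General R strictly more in every row), so General C never plays it.
On the remaining 2×2 (Top, Middle vs Y, Z):
Let General R play Top with probability p. Expected payoff against Y: (-3)p + 3(1−p) = −6p + 3; against Z: 3p + (-7)(1−p) = 10p − 7.
Setting these equal: −6p + 3 = 10p − 7 ⇒ −16p = -10 ⇒ p = 5/8, and the value is (-6)·(5/8) + 3 = -3/4.
For General C: with q = P(Y), equating Top's and Middle's payoffs gives −6q + 3 = 10q − 7 ⇒ q = 5/8.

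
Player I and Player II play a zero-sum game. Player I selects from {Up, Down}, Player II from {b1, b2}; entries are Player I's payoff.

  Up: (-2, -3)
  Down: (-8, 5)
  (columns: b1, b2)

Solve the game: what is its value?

-17/7

Row minima: Up → -3, Down → -8; maximin = -3.
Column maxima: b1 → -2, b2 → 5; minimax = -2.
-3 ≠ -2, so there is no saddle point; optimal play is mixed.
Let Player I play Up with probability p. Expected payoff against b1: (-2)p + (-8)(1−p) = 6p − 8; against b2: (-3)p + 5(1−p) = −8p + 5.
Setting these equal: 6p − 8 = −8p + 5 ⇒ 14p = 13 ⇒ p = 13/14, and the value is (6)·(13/14) − 8 = -17/7.
For Player II: with q = P(b1), equating Up's and Down's payoffs gives q − 3 = −13q + 5 ⇒ q = 4/7.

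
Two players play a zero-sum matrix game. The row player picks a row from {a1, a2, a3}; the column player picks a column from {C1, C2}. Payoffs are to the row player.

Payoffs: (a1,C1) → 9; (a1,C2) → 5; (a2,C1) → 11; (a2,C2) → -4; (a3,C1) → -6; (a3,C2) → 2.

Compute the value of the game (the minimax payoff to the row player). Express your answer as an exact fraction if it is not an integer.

5

Row minima: a1 → 5, a2 → -4, a3 → -6; maximin = 5.
Column maxima: C1 → 11, C2 → 5; minimax = 5.
Since maximin = minimax = 5, there is a saddle point and the value is 5.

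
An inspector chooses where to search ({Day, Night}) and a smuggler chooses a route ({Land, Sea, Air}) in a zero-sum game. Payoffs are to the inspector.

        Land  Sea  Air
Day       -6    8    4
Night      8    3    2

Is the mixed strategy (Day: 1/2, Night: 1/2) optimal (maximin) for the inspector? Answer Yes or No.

No

Against Land this mix gives (1/2)·(-6) + (1/2)·8 = 1.
Against Sea this mix gives (1/2)·8 + (1/2)·3 = 11/2.
Against Air this mix gives (1/2)·4 + (1/2)·2 = 3.
The smuggler will play Land, holding the inspector to 1. Shifting weight toward the row that does better against Land would raise this floor (the equalizing mix achieves 11/4 against both Land and Air), so the proposed strategy is not optimal.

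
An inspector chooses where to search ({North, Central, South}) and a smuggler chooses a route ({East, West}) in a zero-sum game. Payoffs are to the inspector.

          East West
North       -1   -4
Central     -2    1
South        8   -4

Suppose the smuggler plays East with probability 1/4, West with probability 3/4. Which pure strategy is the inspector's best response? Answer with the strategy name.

Expected payoff of North: (1/4)·(-1) + (3/4)·(-4) = -13/4.
Expected payoff of Central: (1/4)·(-2) + (3/4)·1 = 1/4.
Expected payoff of South: (1/4)·8 + (3/4)·(-4) = -1.
The largest is 1/4, so the inspector's best response is Central.

Central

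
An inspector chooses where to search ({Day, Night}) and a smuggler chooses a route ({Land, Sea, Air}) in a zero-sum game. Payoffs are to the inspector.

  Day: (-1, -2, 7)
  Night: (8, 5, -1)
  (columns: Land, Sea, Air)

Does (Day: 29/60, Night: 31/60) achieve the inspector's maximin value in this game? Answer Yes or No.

No

Against Land this mix gives (29/60)·(-1) + (31/60)·8 = 73/20.
Against Sea this mix gives (29/60)·(-2) + (31/60)·5 = 97/60.
Against Air this mix gives (29/60)·7 + (31/60)·(-1) = 43/15.
The smuggler will play Sea, holding the inspector to 97/60. Shifting weight toward the row that does better against Sea would raise this floor (the equalizing mix achieves 11/5 against both Sea and Air), so the proposed strategy is not optimal.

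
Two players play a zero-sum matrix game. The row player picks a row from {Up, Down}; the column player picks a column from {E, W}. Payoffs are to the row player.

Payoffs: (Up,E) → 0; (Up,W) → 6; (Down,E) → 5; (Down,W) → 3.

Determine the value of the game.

Row minima: Up → 0, Down → 3; maximin = 3.
Column maxima: E → 5, W → 6; minimax = 5.
3 ≠ 5, so there is no saddle point; optimal play is mixed.
Let the row player play Up with probability p. Expected payoff against E: 0p + 5(1−p) = −5p + 5; against W: 6p + 3(1−p) = 3p + 3.
Setting these equal: −5p + 5 = 3p + 3 ⇒ −8p = -2 ⇒ p = 1/4, and the value is (-5)·(1/4) + 5 = 15/4.
For the column player: with q = P(E), equating Up's and Down's payoffs gives −6q + 6 = 2q + 3 ⇒ q = 3/8.

15/4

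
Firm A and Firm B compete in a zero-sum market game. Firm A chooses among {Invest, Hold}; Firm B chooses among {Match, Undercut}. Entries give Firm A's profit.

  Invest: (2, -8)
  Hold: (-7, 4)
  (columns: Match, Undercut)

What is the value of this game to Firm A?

-16/7

Row minima: Invest → -8, Hold → -7; maximin = -7.
Column maxima: Match → 2, Undercut → 4; minimax = 2.
-7 ≠ 2, so there is no saddle point; optimal play is mixed.
Let Firm A play Invest with probability p. Expected payoff against Match: 2p + (-7)(1−p) = 9p − 7; against Undercut: (-8)p + 4(1−p) = −12p + 4.
Setting these equal: 9p − 7 = −12p + 4 ⇒ 21p = 11 ⇒ p = 11/21, and the value is (9)·(11/21) − 7 = -16/7.
For Firm B: with q = P(Match), equating Invest's and Hold's payoffs gives 10q − 8 = −11q + 4 ⇒ q = 4/7.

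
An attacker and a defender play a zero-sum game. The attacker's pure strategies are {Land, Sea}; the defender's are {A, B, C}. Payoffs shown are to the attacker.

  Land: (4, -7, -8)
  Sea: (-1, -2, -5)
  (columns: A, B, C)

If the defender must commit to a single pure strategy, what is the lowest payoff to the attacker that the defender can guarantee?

Column maxima: A → 4, B → -2, C → -5.
The smallest of these is -5.

-5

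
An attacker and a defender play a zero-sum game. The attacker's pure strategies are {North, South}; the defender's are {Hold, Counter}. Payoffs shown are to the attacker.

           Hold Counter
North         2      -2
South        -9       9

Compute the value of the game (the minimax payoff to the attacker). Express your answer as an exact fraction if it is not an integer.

0

Row minima: North → -2, South → -9; maximin = -2.
Column maxima: Hold → 2, Counter → 9; minimax = 2.
-2 ≠ 2, so there is no saddle point; optimal play is mixed.
Let the attacker play North with probability p. Expected payoff against Hold: 2p + (-9)(1−p) = 11p − 9; against Counter: (-2)p + 9(1−p) = −11p + 9.
Setting these equal: 11p − 9 = −11p + 9 ⇒ 22p = 18 ⇒ p = 9/11, and the value is (11)·(9/11) − 9 = 0.
For the defender: with q = P(Hold), equating North's and South's payoffs gives 4q − 2 = −18q + 9 ⇒ q = 1/2.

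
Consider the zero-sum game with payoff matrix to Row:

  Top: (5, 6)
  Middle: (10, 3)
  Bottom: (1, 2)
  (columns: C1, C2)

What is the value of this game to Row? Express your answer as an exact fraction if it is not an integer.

Row minima: Top → 5, Middle → 3, Bottom → 1; maximin = 5.
Column maxima: C1 → 10, C2 → 6; minimax = 6.
5 ≠ 6, so there is no saddle point; optimal play is mixed.
Bottom is strictly dominated by Top, so Row never plays it.
On the remaining 2×2 (Top, Middle vs C1, C2):
Let Row play Top with probability p. Expected payoff against C1: 5p + 10(1−p) = −5p + 10; against C2: 6p + 3(1−p) = 3p + 3.
Setting these equal: −5p + 10 = 3p + 3 ⇒ −8p = -7 ⇒ p = 7/8, and the value is (-5)·(7/8) + 10 = 45/8.
For Column: with q = P(C1), equating Top's and Middle's payoffs gives −q + 6 = 7q + 3 ⇒ q = 3/8.

45/8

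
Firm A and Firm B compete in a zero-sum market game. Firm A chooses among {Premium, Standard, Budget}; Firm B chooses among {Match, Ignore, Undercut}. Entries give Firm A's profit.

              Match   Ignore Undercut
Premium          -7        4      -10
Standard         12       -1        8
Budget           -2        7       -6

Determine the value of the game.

25/11

Row minima: Premium → -10, Standard → -1, Budget → -6; maximin = -1.
Column maxima: Match → 12, Ignore → 7, Undercut → 8; minimax = 7.
-1 ≠ 7, so there is no saddle point; optimal play is mixed.
Premium is strictly dominated by Budget, so Firm A never plays it.
Match is strictly dominated by Undercut (it gives Firm A strictly more in every row), so Firm B never plays it.
On the remaining 2×2 (Standard, Budget vs Ignore, Undercut):
Let Firm A play Standard with probability p. Expected payoff against Ignore: (-1)p + 7(1−p) = −8p + 7; against Undercut: 8p + (-6)(1−p) = 14p − 6.
Setting these equal: −8p + 7 = 14p − 6 ⇒ −22p = -13 ⇒ p = 13/22, and the value is (-8)·(13/22) + 7 = 25/11.
For Firm B: with q = P(Ignore), equating Standard's and Budget's payoffs gives −9q + 8 = 13q − 6 ⇒ q = 7/11.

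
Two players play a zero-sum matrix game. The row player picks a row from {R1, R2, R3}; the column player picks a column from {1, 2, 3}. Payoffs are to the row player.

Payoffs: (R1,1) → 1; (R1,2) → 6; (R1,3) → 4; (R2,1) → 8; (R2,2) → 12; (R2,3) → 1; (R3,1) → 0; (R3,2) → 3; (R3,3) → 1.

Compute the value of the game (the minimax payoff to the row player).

31/10

Row minima: R1 → 1, R2 → 1, R3 → 0; maximin = 1.
Column maxima: 1 → 8, 2 → 12, 3 → 4; minimax = 4.
1 ≠ 4, so there is no saddle point; optimal play is mixed.
R3 is strictly dominated by R1, so the row player never plays it.
2 is strictly dominated by 1 (it gives the row player strictly more in every row), so the column player never plays it.
On the remaining 2×2 (R1, R2 vs 1, 3):
Let the row player play R1 with probability p. Expected payoff against 1: 1p + 8(1−p) = −7p + 8; against 3: 4p + 1(1−p) = 3p + 1.
Setting these equal: −7p + 8 = 3p + 1 ⇒ −10p = -7 ⇒ p = 7/10, and the value is (-7)·(7/10) + 8 = 31/10.
For the column player: with q = P(1), equating R1's and R2's payoffs gives −3q + 4 = 7q + 1 ⇒ q = 3/10.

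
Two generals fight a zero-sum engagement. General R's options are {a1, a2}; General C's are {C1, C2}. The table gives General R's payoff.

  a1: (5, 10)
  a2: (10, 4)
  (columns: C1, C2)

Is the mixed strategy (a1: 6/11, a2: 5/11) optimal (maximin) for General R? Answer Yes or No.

Against C1 this mix gives (6/11)·5 + (5/11)·10 = 80/11.
Against C2 this mix gives (6/11)·10 + (5/11)·4 = 80/11.
All of General C's active replies (C1, C2) yield 80/11, and no column does worse for General R. The mix makes General C indifferent and guarantees 80/11, so it is optimal.

Yes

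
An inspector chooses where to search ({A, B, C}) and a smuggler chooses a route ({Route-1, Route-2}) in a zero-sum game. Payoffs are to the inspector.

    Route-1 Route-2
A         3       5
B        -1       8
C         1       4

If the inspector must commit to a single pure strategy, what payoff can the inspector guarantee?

Row minima: A → 3, B → -1, C → 1.
The best of these is 3.

3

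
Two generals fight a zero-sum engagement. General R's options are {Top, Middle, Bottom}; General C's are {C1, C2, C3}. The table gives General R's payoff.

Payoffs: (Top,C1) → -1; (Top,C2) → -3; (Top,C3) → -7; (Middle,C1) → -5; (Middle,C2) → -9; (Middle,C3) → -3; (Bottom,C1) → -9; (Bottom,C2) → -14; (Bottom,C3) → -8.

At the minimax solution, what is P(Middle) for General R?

Row minima: Top → -7, Middle → -9, Bottom → -14; maximin = -7.
Column maxima: C1 → -1, C2 → -3, C3 → -3; minimax = -3.
-7 ≠ -3, so there is no saddle point; optimal play is mixed.
Bottom is strictly dominated by Top, so General R never plays it.
C1 is strictly dominated by C2 (it gives General R strictly more in every row), so General C never plays it.
On the remaining 2×2 (Top, Middle vs C2, C3):
Let General R play Top with probability p. Expected payoff against C2: (-3)p + (-9)(1−p) = 6p − 9; against C3: (-7)p + (-3)(1−p) = −4p − 3.
Setting these equal: 6p − 9 = −4p − 3 ⇒ 10p = 6 ⇒ p = 3/5, and the value is (6)·(3/5) − 9 = -27/5.
For General C: with q = P(C2), equating Top's and Middle's payoffs gives 4q − 7 = −6q − 3 ⇒ q = 2/5.

2/5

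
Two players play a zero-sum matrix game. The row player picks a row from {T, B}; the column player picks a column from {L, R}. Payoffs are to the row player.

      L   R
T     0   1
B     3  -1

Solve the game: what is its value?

3/5

Row minima: T → 0, B → -1; maximin = 0.
Column maxima: L → 3, R → 1; minimax = 1.
0 ≠ 1, so there is no saddle point; optimal play is mixed.
Let the row player play T with probability p. Expected payoff against L: 0p + 3(1−p) = −3p + 3; against R: 1p + (-1)(1−p) = 2p − 1.
Setting these equal: −3p + 3 = 2p − 1 ⇒ −5p = -4 ⇒ p = 4/5, and the value is (-3)·(4/5) + 3 = 3/5.
For the column player: with q = P(L), equating T's and B's payoffs gives −q + 1 = 4q − 1 ⇒ q = 2/5.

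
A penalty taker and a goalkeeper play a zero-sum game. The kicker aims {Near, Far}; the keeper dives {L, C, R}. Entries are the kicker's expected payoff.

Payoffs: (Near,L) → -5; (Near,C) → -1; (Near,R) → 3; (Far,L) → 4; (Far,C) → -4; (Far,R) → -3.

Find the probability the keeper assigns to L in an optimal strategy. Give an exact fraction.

1/4

Row minima: Near → -5, Far → -4; maximin = -4.
Column maxima: L → 4, C → -1, R → 3; minimax = -1.
-4 ≠ -1, so there is no saddle point; optimal play is mixed.
R is strictly dominated by C (it gives the kicker strictly more in every row), so the keeper never plays it.
On the remaining 2×2 (Near, Far vs L, C):
Let the kicker play Near with probability p. Expected payoff against L: (-5)p + 4(1−p) = −9p + 4; against C: (-1)p + (-4)(1−p) = 3p − 4.
Setting these equal: −9p + 4 = 3p − 4 ⇒ −12p = -8 ⇒ p = 2/3, and the value is (-9)·(2/3) + 4 = -2.
For the keeper: with q = P(L), equating Near's and Far's payoffs gives −4q − 1 = 8q − 4 ⇒ q = 1/4.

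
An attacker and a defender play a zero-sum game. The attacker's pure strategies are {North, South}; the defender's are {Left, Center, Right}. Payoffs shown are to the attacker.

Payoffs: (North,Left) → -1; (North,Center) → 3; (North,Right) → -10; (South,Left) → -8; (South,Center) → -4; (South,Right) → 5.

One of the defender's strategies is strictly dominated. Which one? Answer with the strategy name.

Center

Left holds the attacker's payoff strictly below Center in every row: -1 < 3, -8 < -4.
So Center is strictly dominated for the defender.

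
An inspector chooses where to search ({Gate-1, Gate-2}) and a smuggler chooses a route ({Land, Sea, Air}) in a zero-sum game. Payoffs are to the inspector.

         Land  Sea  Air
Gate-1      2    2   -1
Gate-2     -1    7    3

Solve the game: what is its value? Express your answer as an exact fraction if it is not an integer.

Row minima: Gate-1 → -1, Gate-2 → -1; maximin = -1.
Column maxima: Land → 2, Sea → 7, Air → 3; minimax = 2.
-1 ≠ 2, so there is no saddle point; optimal play is mixed.
Sea is strictly dominated by Air (it gives the inspector strictly more in every row), so the smuggler never plays it.
On the remaining 2×2 (Gate-1, Gate-2 vs Land, Air):
Let the inspector play Gate-1 with probability p. Expected payoff against Land: 2p + (-1)(1−p) = 3p − 1; against Air: (-1)p + 3(1−p) = −4p + 3.
Setting these equal: 3p − 1 = −4p + 3 ⇒ 7p = 4 ⇒ p = 4/7, and the value is (3)·(4/7) − 1 = 5/7.
For the smuggler: with q = P(Land), equating Gate-1's and Gate-2's payoffs gives 3q − 1 = −4q + 3 ⇒ q = 4/7.

5/7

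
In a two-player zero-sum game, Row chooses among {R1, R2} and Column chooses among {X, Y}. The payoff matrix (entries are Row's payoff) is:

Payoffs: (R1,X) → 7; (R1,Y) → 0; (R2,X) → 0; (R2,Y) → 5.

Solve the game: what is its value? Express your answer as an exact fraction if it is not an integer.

Row minima: R1 → 0, R2 → 0; maximin = 0.
Column maxima: X → 7, Y → 5; minimax = 5.
0 ≠ 5, so there is no saddle point; optimal play is mixed.
Let Row play R1 with probability p. Expected payoff against X: 7p + 0(1−p) = 7p; against Y: 0p + 5(1−p) = −5p + 5.
Setting these equal: 7p = −5p + 5 ⇒ 12p = 5 ⇒ p = 5/12, and the value is (7)·(5/12) = 35/12.
For Column: with q = P(X), equating R1's and R2's payoffs gives 7q = −5q + 5 ⇒ q = 5/12.

35/12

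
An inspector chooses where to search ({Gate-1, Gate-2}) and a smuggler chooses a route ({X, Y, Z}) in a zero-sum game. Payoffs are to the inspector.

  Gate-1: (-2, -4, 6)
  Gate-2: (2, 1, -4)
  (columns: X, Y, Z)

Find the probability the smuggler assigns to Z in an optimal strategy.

Row minima: Gate-1 → -4, Gate-2 → -4; maximin = -4.
Column maxima: X → 2, Y → 1, Z → 6; minimax = 1.
-4 ≠ 1, so there is no saddle point; optimal play is mixed.
X is strictly dominated by Y (it gives the inspector strictly more in every row), so the smuggler never plays it.
On the remaining 2×2 (Gate-1, Gate-2 vs Y, Z):
Let the inspector play Gate-1 with probability p. Expected payoff against Y: (-4)p + 1(1−p) = −5p + 1; against Z: 6p + (-4)(1−p) = 10p − 4.
Setting these equal: −5p + 1 = 10p − 4 ⇒ −15p = -5 ⇒ p = 1/3, and the value is (-5)·(1/3) + 1 = -2/3.
For the smuggler: with q = P(Y), equating Gate-1's and Gate-2's payoffs gives −10q + 6 = 5q − 4 ⇒ q = 2/3.

1/3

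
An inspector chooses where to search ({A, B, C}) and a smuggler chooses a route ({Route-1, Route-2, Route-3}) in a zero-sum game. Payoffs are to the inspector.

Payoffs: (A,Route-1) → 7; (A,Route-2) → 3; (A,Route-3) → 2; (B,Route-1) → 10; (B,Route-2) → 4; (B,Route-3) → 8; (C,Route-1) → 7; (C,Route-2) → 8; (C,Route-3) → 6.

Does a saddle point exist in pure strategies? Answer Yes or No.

Row minima: A → 2, B → 4, C → 6; maximin = 6.
Column maxima: Route-1 → 10, Route-2 → 8, Route-3 → 8; minimax = 8.
6 ≠ 8, so no pure-strategy equilibrium exists.

No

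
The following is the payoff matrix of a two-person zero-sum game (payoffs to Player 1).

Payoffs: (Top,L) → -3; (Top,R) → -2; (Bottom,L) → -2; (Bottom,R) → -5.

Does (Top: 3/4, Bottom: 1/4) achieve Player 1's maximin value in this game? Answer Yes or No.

Yes

Against L this mix gives (3/4)·(-3) + (1/4)·(-2) = -11/4.
Against R this mix gives (3/4)·(-2) + (1/4)·(-5) = -11/4.
All of Player 2's active replies (L, R) yield -11/4, and no column does worse for Player 1. The mix makes Player 2 indifferent and guarantees -11/4, so it is optimal.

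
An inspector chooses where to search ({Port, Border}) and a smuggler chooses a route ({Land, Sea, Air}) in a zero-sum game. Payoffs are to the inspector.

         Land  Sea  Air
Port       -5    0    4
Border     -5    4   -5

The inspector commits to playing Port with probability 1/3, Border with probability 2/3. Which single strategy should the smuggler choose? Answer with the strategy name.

If the smuggler plays Land, the inspector's expected payoff is (1/3)·(-5) + (2/3)·(-5) = -5.
If the smuggler plays Sea, the inspector's expected payoff is (1/3)·0 + (2/3)·4 = 8/3.
If the smuggler plays Air, the inspector's expected payoff is (1/3)·4 + (2/3)·(-5) = -2.
The smuggler minimizes the inspector's payoff; the smallest is -5, so the best response is Land.

Land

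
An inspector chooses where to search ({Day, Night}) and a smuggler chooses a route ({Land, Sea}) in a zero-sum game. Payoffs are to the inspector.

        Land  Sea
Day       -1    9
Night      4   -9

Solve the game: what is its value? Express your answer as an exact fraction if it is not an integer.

27/23

Row minima: Day → -1, Night → -9; maximin = -1.
Column maxima: Land → 4, Sea → 9; minimax = 4.
-1 ≠ 4, so there is no saddle point; optimal play is mixed.
Let the inspector play Day with probability p. Expected payoff against Land: (-1)p + 4(1−p) = −5p + 4; against Sea: 9p + (-9)(1−p) = 18p − 9.
Setting these equal: −5p + 4 = 18p − 9 ⇒ −23p = -13 ⇒ p = 13/23, and the value is (-5)·(13/23) + 4 = 27/23.
For the smuggler: with q = P(Land), equating Day's and Night's payoffs gives −10q + 9 = 13q − 9 ⇒ q = 18/23.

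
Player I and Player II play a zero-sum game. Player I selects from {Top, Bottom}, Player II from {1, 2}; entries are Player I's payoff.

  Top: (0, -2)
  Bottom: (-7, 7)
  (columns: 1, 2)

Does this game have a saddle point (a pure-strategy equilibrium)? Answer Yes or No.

No

Row minima: Top → -2, Bottom → -7; maximin = -2.
Column maxima: 1 → 0, 2 → 7; minimax = 0.
-2 ≠ 0, so no pure-strategy equilibrium exists.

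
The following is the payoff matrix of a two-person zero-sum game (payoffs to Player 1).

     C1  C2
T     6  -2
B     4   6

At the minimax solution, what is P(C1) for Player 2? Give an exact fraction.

Row minima: T → -2, B → 4; maximin = 4.
Column maxima: C1 → 6, C2 → 6; minimax = 6.
4 ≠ 6, so there is no saddle point; optimal play is mixed.
Let Player 1 play T with probability p. Expected payoff against C1: 6p + 4(1−p) = 2p + 4; against C2: (-2)p + 6(1−p) = −8p + 6.
Setting these equal: 2p + 4 = −8p + 6 ⇒ 10p = 2 ⇒ p = 1/5, and the value is (2)·(1/5) + 4 = 22/5.
For Player 2: with q = P(C1), equating T's and B's payoffs gives 8q − 2 = −2q + 6 ⇒ q = 4/5.

4/5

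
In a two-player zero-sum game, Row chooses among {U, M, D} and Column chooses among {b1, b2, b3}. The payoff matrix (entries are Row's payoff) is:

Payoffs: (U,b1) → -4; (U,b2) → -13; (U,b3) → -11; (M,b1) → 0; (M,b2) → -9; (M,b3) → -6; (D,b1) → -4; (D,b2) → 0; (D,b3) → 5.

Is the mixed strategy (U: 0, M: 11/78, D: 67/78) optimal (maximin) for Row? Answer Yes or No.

No

Against b1 this mix gives (11/78)·0 + (67/78)·(-4) = -134/39.
Against b2 this mix gives (11/78)·(-9) + (67/78)·0 = -33/26.
Against b3 this mix gives (11/78)·(-6) + (67/78)·5 = 269/78.
Column will play b1, holding Row to -134/39. Shifting weight toward the row that does better against b1 would raise this floor (the equalizing mix achieves -36/13 against both b1 and b2), so the proposed strategy is not optimal.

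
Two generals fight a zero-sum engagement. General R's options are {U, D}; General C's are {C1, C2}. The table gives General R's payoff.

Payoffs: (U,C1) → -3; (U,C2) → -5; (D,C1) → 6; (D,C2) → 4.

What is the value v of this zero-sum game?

4

Row minima: U → -5, D → 4; maximin = 4.
Column maxima: C1 → 6, C2 → 4; minimax = 4.
Since maximin = minimax = 4, there is a saddle point and the value is 4.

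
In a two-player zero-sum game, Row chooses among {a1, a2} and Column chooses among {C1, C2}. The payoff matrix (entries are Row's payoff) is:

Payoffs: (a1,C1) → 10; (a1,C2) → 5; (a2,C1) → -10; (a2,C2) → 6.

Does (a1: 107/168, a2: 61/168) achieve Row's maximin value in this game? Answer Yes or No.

No

Against C1 this mix gives (107/168)·10 + (61/168)·(-10) = 115/42.
Against C2 this mix gives (107/168)·5 + (61/168)·6 = 901/168.
Column will play C1, holding Row to 115/42. Shifting weight toward the row that does better against C1 would raise this floor (the equalizing mix achieves 110/21 against both C1 and C2), so the proposed strategy is not optimal.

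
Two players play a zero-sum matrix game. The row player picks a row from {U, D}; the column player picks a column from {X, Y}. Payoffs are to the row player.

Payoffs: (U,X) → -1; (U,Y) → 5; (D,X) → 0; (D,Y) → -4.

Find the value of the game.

Row minima: U → -1, D → -4; maximin = -1.
Column maxima: X → 0, Y → 5; minimax = 0.
-1 ≠ 0, so there is no saddle point; optimal play is mixed.
Let the row player play U with probability p. Expected payoff against X: (-1)p + 0(1−p) = −p; against Y: 5p + (-4)(1−p) = 9p − 4.
Setting these equal: −p = 9p − 4 ⇒ −10p = -4 ⇒ p = 2/5, and the value is (-1)·(2/5) = -2/5.
For the column player: with q = P(X), equating U's and D's payoffs gives −6q + 5 = 4q − 4 ⇒ q = 9/10.

-2/5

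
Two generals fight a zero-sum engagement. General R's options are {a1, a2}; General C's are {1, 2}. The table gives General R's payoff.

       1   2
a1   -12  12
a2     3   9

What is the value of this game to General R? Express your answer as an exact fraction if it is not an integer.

Row minima: a1 → -12, a2 → 3; maximin = 3.
Column maxima: 1 → 3, 2 → 12; minimax = 3.
Since maximin = minimax = 3, there is a saddle point and the value is 3.

3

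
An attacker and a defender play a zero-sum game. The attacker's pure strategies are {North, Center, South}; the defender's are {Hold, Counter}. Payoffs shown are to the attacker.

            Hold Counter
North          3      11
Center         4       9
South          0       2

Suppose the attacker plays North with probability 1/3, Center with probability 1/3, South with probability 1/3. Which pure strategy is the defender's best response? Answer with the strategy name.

Hold

If the defender plays Hold, the attacker's expected payoff is (1/3)·3 + (1/3)·4 + (1/3)·0 = 7/3.
If the defender plays Counter, the attacker's expected payoff is (1/3)·11 + (1/3)·9 + (1/3)·2 = 22/3.
The defender minimizes the attacker's payoff; the smallest is 7/3, so the best response is Hold.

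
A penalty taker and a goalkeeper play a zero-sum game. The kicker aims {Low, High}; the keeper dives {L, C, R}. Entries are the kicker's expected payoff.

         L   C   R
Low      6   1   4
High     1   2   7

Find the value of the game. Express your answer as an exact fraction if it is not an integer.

11/6

Row minima: Low → 1, High → 1; maximin = 1.
Column maxima: L → 6, C → 2, R → 7; minimax = 2.
1 ≠ 2, so there is no saddle point; optimal play is mixed.
R is strictly dominated by C (it gives the kicker strictly more in every row), so the keeper never plays it.
On the remaining 2×2 (Low, High vs L, C):
Let the kicker play Low with probability p. Expected payoff against L: 6p + 1(1−p) = 5p + 1; against C: 1p + 2(1−p) = −p + 2.
Setting these equal: 5p + 1 = −p + 2 ⇒ 6p = 1 ⇒ p = 1/6, and the value is (5)·(1/6) + 1 = 11/6.
For the keeper: with q = P(L), equating Low's and High's payoffs gives 5q + 1 = −q + 2 ⇒ q = 1/6.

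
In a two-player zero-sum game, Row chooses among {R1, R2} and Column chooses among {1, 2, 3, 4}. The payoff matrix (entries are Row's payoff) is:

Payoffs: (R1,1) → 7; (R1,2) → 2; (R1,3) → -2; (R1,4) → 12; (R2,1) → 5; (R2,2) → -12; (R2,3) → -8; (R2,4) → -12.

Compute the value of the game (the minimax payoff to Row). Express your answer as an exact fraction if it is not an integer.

Row minima: R1 → -2, R2 → -12; maximin = -2.
Column maxima: 1 → 7, 2 → 2, 3 → -2, 4 → 12; minimax = -2.
Since maximin = minimax = -2, there is a saddle point and the value is -2.

-2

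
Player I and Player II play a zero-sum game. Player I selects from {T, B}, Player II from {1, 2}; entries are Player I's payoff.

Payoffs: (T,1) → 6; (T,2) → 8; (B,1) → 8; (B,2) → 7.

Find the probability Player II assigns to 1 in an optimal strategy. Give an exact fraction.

1/3

Row minima: T → 6, B → 7; maximin = 7.
Column maxima: 1 → 8, 2 → 8; minimax = 8.
7 ≠ 8, so there is no saddle point; optimal play is mixed.
Let Player I play T with probability p. Expected payoff against 1: 6p + 8(1−p) = −2p + 8; against 2: 8p + 7(1−p) = p + 7.
Setting these equal: −2p + 8 = p + 7 ⇒ −3p = -1 ⇒ p = 1/3, and the value is (-2)·(1/3) + 8 = 22/3.
For Player II: with q = P(1), equating T's and B's payoffs gives −2q + 8 = q + 7 ⇒ q = 1/3.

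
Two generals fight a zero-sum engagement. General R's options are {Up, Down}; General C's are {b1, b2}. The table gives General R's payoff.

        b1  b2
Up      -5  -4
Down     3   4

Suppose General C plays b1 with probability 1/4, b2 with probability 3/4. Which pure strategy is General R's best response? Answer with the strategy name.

Down

Expected payoff of Up: (1/4)·(-5) + (3/4)·(-4) = -17/4.
Expected payoff of Down: (1/4)·3 + (3/4)·4 = 15/4.
The largest is 15/4, so General R's best response is Down.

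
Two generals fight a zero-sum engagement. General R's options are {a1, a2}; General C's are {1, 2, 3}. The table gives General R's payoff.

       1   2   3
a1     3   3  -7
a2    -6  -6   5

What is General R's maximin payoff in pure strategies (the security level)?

-6

Row minima: a1 → -7, a2 → -6.
The best of these is -6.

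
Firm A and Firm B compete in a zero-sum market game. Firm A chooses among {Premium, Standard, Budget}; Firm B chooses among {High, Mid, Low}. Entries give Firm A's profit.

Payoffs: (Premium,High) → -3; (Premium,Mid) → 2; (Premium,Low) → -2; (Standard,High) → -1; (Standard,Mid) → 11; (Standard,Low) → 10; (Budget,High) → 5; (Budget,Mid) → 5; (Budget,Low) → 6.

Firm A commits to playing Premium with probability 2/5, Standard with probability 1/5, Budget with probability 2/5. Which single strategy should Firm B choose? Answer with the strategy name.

If Firm B plays High, Firm A's expected payoff is (2/5)·(-3) + (1/5)·(-1) + (2/5)·5 = 3/5.
If Firm B plays Mid, Firm A's expected payoff is (2/5)·2 + (1/5)·11 + (2/5)·5 = 5.
If Firm B plays Low, Firm A's expected payoff is (2/5)·(-2) + (1/5)·10 + (2/5)·6 = 18/5.
Firm B minimizes Firm A's payoff; the smallest is 3/5, so the best response is High.

High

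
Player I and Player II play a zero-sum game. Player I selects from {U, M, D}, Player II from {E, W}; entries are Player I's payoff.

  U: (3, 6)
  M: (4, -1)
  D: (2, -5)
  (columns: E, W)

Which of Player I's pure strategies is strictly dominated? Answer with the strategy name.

U gives a strictly higher payoff than D against every column: 3 > 2, 6 > -5.
So D is strictly dominated and Player I never plays it.

D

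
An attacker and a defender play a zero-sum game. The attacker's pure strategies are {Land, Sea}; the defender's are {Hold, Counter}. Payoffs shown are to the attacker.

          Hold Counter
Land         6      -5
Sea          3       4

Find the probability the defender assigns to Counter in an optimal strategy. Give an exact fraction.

Row minima: Land → -5, Sea → 3; maximin = 3.
Column maxima: Hold → 6, Counter → 4; minimax = 4.
3 ≠ 4, so there is no saddle point; optimal play is mixed.
Let the attacker play Land with probability p. Expected payoff against Hold: 6p + 3(1−p) = 3p + 3; against Counter: (-5)p + 4(1−p) = −9p + 4.
Setting these equal: 3p + 3 = −9p + 4 ⇒ 12p = 1 ⇒ p = 1/12, and the value is (3)·(1/12) + 3 = 13/4.
For the defender: with q = P(Hold), equating Land's and Sea's payoffs gives 11q − 5 = −q + 4 ⇒ q = 3/4.

1/4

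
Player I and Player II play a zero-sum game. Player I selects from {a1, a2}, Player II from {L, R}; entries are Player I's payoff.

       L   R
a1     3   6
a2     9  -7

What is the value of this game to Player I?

Row minima: a1 → 3, a2 → -7; maximin = 3.
Column maxima: L → 9, R → 6; minimax = 6.
3 ≠ 6, so there is no saddle point; optimal play is mixed.
Let Player I play a1 with probability p. Expected payoff against L: 3p + 9(1−p) = −6p + 9; against R: 6p + (-7)(1−p) = 13p − 7.
Setting these equal: −6p + 9 = 13p − 7 ⇒ −19p = -16 ⇒ p = 16/19, and the value is (-6)·(16/19) + 9 = 75/19.
For Player II: with q = P(L), equating a1's and a2's payoffs gives −3q + 6 = 16q − 7 ⇒ q = 13/19.

75/19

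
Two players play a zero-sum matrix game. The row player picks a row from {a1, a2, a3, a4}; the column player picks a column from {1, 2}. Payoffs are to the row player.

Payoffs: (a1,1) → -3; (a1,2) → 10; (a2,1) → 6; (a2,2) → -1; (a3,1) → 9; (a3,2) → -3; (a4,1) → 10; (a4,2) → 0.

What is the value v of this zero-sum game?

100/23

Row minima: a1 → -3, a2 → -1, a3 → -3, a4 → 0; maximin = 0.
Column maxima: 1 → 10, 2 → 10; minimax = 10.
0 ≠ 10, so there is no saddle point; optimal play is mixed.
a2 is strictly dominated by a4, so the row player never plays it.
a3 is strictly dominated by a4, so the row player never plays it.
On the remaining 2×2 (a1, a4 vs 1, 2):
Let the row player play a1 with probability p. Expected payoff against 1: (-3)p + 10(1−p) = −13p + 10; against 2: 10p + 0(1−p) = 10p.
Setting these equal: −13p + 10 = 10p ⇒ −23p = -10 ⇒ p = 10/23, and the value is (-13)·(10/23) + 10 = 100/23.
For the column player: with q = P(1), equating a1's and a4's payoffs gives −13q + 10 = 10q ⇒ q = 10/23.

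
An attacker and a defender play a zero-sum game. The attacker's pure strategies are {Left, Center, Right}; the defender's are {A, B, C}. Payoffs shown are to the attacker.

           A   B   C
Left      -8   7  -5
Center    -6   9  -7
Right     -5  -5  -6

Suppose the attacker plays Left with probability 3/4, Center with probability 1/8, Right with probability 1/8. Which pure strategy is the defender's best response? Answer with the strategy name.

A

If the defender plays A, the attacker's expected payoff is (3/4)·(-8) + (1/8)·(-6) + (1/8)·(-5) = -59/8.
If the defender plays B, the attacker's expected payoff is (3/4)·7 + (1/8)·9 + (1/8)·(-5) = 23/4.
If the defender plays C, the attacker's expected payoff is (3/4)·(-5) + (1/8)·(-7) + (1/8)·(-6) = -43/8.
The defender minimizes the attacker's payoff; the smallest is -59/8, so the best response is A.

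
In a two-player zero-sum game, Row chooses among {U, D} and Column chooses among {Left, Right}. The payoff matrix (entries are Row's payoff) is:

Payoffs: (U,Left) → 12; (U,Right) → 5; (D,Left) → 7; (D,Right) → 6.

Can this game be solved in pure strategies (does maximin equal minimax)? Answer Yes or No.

Row minima: U → 5, D → 6; maximin = 6.
Column maxima: Left → 12, Right → 6; minimax = 6.
maximin = minimax = 6, so a saddle point exists.

Yes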